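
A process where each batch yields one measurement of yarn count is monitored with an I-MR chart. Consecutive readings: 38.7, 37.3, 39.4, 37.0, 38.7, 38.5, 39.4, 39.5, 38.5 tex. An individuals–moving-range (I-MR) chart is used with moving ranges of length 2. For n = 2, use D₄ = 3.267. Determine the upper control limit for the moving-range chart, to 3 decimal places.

Moving ranges: 1.4, 2.1, 2.4, 1.7, 0.2, 0.9, 0.1, 1.0; M̄R̄ = 9.8000 / 8 = 1.2250
UCL_MR = D₄·M̄R̄ = 3.267 × 1.2250 = 4.0021

4.002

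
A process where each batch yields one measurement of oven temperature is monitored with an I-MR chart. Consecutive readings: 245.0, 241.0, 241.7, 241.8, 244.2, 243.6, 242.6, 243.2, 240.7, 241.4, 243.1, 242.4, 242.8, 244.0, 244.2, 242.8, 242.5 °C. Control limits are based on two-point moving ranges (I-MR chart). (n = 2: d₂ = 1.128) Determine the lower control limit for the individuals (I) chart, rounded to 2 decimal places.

239.69

X̄ = (245.0 + 241.0 + 241.7 + 241.8 + 244.2 + 243.6 + 242.6 + 243.2 + 240.7 + 241.4 + 243.1 + 242.4 + 242.8 + 244.0 + 244.2 + 242.8 + 242.5) / 17 = 242.7647
Moving ranges: 4.0, 0.7, 0.1, 2.4, 0.6, 1.0, 0.6, 2.5, 0.7, 1.7, 0.7, 0.4, 1.2, 0.2, 1.4, 0.3; M̄R̄ = 18.5000 / 16 = 1.1562
LCL = X̄ − 3·M̄R̄/d₂ = 242.7647 − 3 × 1.1562 / 1.128 = 239.6896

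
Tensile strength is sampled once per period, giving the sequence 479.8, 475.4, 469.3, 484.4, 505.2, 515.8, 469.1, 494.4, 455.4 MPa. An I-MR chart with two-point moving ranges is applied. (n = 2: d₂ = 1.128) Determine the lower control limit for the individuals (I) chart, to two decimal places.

X̄ = (479.8 + 475.4 + 469.3 + 484.4 + 505.2 + 515.8 + 469.1 + 494.4 + 455.4) / 9 = 483.2000
Moving ranges: 4.4, 6.1, 15.1, 20.8, 10.6, 46.7, 25.3, 39.0; M̄R̄ = 168.0000 / 8 = 21.0000
LCL = X̄ − 3·M̄R̄/d₂ = 483.2000 − 3 × 21.0000 / 1.128 = 427.3489

427.35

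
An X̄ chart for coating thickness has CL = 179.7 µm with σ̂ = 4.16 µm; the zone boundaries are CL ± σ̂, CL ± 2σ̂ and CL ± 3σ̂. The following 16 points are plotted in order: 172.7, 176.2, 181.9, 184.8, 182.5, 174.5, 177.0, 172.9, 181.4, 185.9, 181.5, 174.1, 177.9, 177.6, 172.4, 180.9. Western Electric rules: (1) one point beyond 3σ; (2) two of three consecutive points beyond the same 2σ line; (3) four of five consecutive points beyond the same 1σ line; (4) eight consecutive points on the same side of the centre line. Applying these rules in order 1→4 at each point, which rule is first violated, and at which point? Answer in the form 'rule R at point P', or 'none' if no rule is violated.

none

Zone of each point (C = within 1σ̂, B = 1σ̂–2σ̂, A = 2σ̂–3σ̂, * = beyond 3σ̂; sign = side of CL): 1:-B, 2:-C, 3:+C, 4:+B, 5:+C, 6:-B, 7:-C, 8:-B, 9:+C, 10:+B, 11:+C, 12:-B, 13:-C, 14:-C, 15:-B, 16:+C
No rule fires across all 16 points.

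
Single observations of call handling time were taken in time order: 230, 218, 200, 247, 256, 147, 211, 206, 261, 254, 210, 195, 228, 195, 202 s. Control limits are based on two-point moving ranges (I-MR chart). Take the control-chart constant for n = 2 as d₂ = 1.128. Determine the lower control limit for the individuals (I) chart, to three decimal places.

130.327

X̄ = (230 + 218 + 200 + 247 + 256 + 147 + 211 + 206 + 261 + 254 + 210 + 195 + 228 + 195 + 202) / 15 = 217.3333
Moving ranges: 12, 18, 47, 9, 109, 64, 5, 55, 7, 44, 15, 33, 33, 7; M̄R̄ = 458.0000 / 14 = 32.7143
LCL = X̄ − 3·M̄R̄/d₂ = 217.3333 − 3 × 32.7143 / 1.128 = 130.3273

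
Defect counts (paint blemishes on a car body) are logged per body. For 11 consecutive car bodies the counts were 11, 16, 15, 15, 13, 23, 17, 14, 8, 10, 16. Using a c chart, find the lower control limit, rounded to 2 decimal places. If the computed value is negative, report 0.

2.99

c̄ = (11 + 16 + 15 + 15 + 13 + 23 + 17 + 14 + 8 + 10 + 16) / 11 = 158 / 11 = 14.3636
LCL = c̄ − 3√c̄ = 14.3636 − 3 × 3.7899 = 2.9938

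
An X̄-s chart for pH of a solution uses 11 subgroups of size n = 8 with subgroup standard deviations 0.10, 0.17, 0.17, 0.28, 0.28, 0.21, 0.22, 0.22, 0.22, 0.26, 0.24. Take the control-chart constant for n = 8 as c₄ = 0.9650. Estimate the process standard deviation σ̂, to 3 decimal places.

s̄ = (0.10 + 0.17 + 0.17 + 0.28 + 0.28 + 0.21 + 0.22 + 0.22 + 0.22 + 0.26 + 0.24) / 11 = 0.2155
σ̂ = s̄ / c₄ = 0.2155 / 0.9650 = 0.2233

0.223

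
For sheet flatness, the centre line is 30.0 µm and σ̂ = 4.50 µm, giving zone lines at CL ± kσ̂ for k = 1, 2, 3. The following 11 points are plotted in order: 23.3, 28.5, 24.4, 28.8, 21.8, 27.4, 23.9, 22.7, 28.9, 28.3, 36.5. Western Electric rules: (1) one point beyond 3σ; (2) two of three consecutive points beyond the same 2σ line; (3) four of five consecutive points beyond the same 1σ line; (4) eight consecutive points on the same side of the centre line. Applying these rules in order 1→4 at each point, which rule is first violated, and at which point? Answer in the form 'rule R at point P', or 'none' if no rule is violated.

Zone of each point (C = within 1σ̂, B = 1σ̂–2σ̂, A = 2σ̂–3σ̂, * = beyond 3σ̂; sign = side of CL): 1:-B, 2:-C, 3:-B, 4:-C, 5:-B, 6:-C, 7:-B, 8:-B, 9:-C, 10:-C, 11:+B
Rule 4 (eight consecutive points on the same side of the centre line) is satisfied at point 8.

rule 4 at point 8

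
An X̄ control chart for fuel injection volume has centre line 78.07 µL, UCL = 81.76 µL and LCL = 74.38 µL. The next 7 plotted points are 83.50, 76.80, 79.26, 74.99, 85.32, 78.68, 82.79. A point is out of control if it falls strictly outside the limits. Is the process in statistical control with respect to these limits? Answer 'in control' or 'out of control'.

out of control

Compare each point to [74.38, 81.76]: sample 1 = 83.50 > UCL; sample 5 = 85.32 > UCL; sample 7 = 82.79 > UCL.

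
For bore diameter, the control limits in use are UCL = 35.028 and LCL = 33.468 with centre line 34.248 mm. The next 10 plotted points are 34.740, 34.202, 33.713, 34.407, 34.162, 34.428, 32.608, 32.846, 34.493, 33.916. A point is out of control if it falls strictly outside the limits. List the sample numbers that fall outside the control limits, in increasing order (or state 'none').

Compare each point to [33.468, 35.028]: sample 7 = 32.608 < LCL; sample 8 = 32.846 < LCL.

7, 8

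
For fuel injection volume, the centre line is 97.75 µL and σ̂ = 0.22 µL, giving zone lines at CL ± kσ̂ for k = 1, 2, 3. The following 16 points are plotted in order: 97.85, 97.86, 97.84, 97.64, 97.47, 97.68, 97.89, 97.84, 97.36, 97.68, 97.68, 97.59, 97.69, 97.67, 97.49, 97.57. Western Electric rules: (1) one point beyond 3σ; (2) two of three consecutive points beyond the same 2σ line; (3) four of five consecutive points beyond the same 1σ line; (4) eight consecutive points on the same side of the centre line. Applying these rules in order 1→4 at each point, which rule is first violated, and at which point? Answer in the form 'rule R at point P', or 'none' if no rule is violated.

rule 4 at point 16

Zone of each point (C = within 1σ̂, B = 1σ̂–2σ̂, A = 2σ̂–3σ̂, * = beyond 3σ̂; sign = side of CL): 1:+C, 2:+C, 3:+C, 4:-C, 5:-B, 6:-C, 7:+C, 8:+C, 9:-B, 10:-C, 11:-C, 12:-C, 13:-C, 14:-C, 15:-B, 16:-C
Rule 4 (eight consecutive points on the same side of the centre line) is satisfied at point 16.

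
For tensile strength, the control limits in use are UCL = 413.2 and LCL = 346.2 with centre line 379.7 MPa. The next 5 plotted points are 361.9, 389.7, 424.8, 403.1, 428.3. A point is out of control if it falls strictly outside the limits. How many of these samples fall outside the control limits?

2

Compare each point to [346.2, 413.2]: sample 3 = 424.8 > UCL; sample 5 = 428.3 > UCL.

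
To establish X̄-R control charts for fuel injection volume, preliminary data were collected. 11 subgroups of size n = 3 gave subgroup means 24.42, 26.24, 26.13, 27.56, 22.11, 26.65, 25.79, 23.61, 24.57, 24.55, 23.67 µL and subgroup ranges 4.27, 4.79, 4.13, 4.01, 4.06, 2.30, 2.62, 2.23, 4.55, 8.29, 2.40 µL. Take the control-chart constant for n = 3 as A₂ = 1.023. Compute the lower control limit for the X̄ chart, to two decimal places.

20.97

X̄̄ = (24.42 + 26.24 + 26.13 + 27.56 + 22.11 + 26.65 + 25.79 + 23.61 + 24.57 + 24.55 + 23.67) / 11 = 275.3000 / 11 = 25.0273
R̄ = (4.27 + 4.79 + 4.13 + 4.01 + 4.06 + 2.30 + 2.62 + 2.23 + 4.55 + 8.29 + 2.40) / 11 = 43.6500 / 11 = 3.9682
LCL = X̄̄ − A₂·R̄ = 25.0273 − 1.023 × 3.9682 = 20.9678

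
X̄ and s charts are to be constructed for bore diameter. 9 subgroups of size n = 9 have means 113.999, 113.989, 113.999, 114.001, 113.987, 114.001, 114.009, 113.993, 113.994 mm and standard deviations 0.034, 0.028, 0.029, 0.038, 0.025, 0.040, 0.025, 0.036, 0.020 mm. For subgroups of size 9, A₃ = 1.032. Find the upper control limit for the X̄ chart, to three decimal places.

114.028

X̄̄ = (113.999 + 113.989 + 113.999 + 114.001 + 113.987 + 114.001 + 114.009 + 113.993 + 113.994) / 9 = 113.9969
s̄ = (0.034 + 0.028 + 0.029 + 0.038 + 0.025 + 0.040 + 0.025 + 0.036 + 0.020) / 9 = 0.0306
UCL = X̄̄ + A₃·s̄ = 113.9969 + 1.032 × 0.0306 = 114.0284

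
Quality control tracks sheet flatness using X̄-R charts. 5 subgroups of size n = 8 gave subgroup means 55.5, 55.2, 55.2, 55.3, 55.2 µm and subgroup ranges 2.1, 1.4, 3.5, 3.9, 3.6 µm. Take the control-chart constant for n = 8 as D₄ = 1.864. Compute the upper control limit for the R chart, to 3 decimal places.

R̄ = (2.1 + 1.4 + 3.5 + 3.9 + 3.6) / 5 = 14.5000 / 5 = 2.9000
UCL_R = D₄·R̄ = 1.864 × 2.9000 = 5.4056

5.406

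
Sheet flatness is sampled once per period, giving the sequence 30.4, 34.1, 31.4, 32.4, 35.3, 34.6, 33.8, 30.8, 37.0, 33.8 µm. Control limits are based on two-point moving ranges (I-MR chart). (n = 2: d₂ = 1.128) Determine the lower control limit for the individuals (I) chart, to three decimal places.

26.209

X̄ = (30.4 + 34.1 + 31.4 + 32.4 + 35.3 + 34.6 + 33.8 + 30.8 + 37.0 + 33.8) / 10 = 33.3600
Moving ranges: 3.7, 2.7, 1.0, 2.9, 0.7, 0.8, 3.0, 6.2, 3.2; M̄R̄ = 24.2000 / 9 = 2.6889
LCL = X̄ − 3·M̄R̄/d₂ = 33.3600 − 3 × 2.6889 / 1.128 = 26.2087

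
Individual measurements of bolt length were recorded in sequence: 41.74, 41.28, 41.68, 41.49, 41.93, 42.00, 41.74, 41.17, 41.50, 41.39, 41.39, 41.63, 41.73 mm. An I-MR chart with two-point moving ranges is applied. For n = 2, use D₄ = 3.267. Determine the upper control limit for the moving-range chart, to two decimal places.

Moving ranges: 0.46, 0.40, 0.19, 0.44, 0.07, 0.26, 0.57, 0.33, 0.11, 0.00, 0.24, 0.10; M̄R̄ = 3.1700 / 12 = 0.2642
UCL_MR = D₄·M̄R̄ = 3.267 × 0.2642 = 0.8630

0.86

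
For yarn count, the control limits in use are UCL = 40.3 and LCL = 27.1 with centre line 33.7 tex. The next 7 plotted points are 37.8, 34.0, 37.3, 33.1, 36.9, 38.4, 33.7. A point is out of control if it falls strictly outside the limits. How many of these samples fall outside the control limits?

0

All 7 points lie within [27.1, 40.3].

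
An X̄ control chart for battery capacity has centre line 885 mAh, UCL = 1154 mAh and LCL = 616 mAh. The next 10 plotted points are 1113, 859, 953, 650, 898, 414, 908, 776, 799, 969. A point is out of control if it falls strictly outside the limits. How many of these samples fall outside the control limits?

1

Compare each point to [616, 1154]: sample 6 = 414 < LCL.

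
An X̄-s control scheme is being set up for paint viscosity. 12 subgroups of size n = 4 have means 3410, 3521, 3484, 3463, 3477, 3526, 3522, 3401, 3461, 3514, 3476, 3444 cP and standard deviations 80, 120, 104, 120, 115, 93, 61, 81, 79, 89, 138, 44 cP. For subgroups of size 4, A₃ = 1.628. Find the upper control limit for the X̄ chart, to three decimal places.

3627.406

X̄̄ = (3410 + 3521 + 3484 + 3463 + 3477 + 3526 + 3522 + 3401 + 3461 + 3514 + 3476 + 3444) / 12 = 3474.9167
s̄ = (80 + 120 + 104 + 120 + 115 + 93 + 61 + 81 + 79 + 89 + 138 + 44) / 12 = 93.6667
UCL = X̄̄ + A₃·s̄ = 3474.9167 + 1.628 × 93.6667 = 3627.4060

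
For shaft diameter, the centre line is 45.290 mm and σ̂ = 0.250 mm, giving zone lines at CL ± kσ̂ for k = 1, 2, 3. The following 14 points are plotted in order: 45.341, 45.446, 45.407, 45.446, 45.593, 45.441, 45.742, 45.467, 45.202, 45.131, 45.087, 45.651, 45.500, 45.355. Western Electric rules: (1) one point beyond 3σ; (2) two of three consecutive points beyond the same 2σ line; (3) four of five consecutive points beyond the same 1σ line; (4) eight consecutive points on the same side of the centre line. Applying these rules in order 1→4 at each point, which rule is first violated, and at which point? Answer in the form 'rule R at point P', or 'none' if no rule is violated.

Zone of each point (C = within 1σ̂, B = 1σ̂–2σ̂, A = 2σ̂–3σ̂, * = beyond 3σ̂; sign = side of CL): 1:+C, 2:+C, 3:+C, 4:+C, 5:+B, 6:+C, 7:+B, 8:+C, 9:-C, 10:-C, 11:-C, 12:+B, 13:+C, 14:+C
Rule 4 (eight consecutive points on the same side of the centre line) is satisfied at point 8.

rule 4 at point 8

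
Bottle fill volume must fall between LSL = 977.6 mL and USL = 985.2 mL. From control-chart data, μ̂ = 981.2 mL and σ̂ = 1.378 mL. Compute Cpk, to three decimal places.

Cpu = (USL − μ̂) / (3σ̂) = (985.2 − 981.2) / (3 × 1.378) = 0.9676; Cpl = (μ̂ − LSL) / (3σ̂) = (981.2 − 977.6) / (3 × 1.378) = 0.8708; Cpk = min(Cpu, Cpl) = 0.8708

0.871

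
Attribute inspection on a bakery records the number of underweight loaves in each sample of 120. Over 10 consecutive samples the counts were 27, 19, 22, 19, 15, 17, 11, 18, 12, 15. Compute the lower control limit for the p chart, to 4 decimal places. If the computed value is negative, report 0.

0.0492

p̄ = Σdᵢ / (k·n) = 175 / (10 × 120) = 0.14583
LCL = p̄ − 3·√(p̄(1−p̄)/n) = 0.14583 − 3 × 0.03222 = 0.04918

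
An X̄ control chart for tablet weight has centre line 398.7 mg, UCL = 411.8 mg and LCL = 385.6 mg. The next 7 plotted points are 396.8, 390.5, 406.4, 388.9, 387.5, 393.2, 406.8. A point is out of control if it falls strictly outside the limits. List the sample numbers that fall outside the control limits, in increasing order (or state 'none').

All 7 points lie within [385.6, 411.8].

none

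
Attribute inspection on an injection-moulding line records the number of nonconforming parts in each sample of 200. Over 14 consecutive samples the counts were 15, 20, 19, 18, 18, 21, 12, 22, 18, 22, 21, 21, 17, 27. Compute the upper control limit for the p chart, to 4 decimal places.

0.1595

p̄ = Σdᵢ / (k·n) = 271 / (14 × 200) = 0.09679
UCL = p̄ + 3·√(p̄(1−p̄)/n) = 0.09679 + 3 × √(0.09679×0.90321/200) = 0.09679 + 3 × 0.02091 = 0.15951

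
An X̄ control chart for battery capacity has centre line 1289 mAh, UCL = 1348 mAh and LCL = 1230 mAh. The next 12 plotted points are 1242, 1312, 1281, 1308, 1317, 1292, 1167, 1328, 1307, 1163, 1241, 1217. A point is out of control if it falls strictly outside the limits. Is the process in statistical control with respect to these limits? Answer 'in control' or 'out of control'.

Compare each point to [1230, 1348]: sample 7 = 1167 < LCL; sample 10 = 1163 < LCL; sample 12 = 1217 < LCL.

out of control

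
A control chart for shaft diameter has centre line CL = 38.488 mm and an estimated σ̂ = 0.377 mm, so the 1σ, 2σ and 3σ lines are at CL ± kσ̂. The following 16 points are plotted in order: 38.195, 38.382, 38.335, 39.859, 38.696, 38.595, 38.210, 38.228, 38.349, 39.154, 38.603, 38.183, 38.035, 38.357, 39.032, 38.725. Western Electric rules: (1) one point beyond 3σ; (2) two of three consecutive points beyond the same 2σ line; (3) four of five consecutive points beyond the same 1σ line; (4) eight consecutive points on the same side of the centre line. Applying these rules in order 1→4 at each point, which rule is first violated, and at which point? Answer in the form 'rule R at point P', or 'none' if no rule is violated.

Zone of each point (C = within 1σ̂, B = 1σ̂–2σ̂, A = 2σ̂–3σ̂, * = beyond 3σ̂; sign = side of CL): 1:-C, 2:-C, 3:-C, 4:+*, 5:+C, 6:+C, 7:-C, 8:-C, 9:-C, 10:+B, 11:+C, 12:-C, 13:-B, 14:-C, 15:+B, 16:+C
Rule 1 (one point beyond the 3σ limits) is satisfied at point 4.

rule 1 at point 4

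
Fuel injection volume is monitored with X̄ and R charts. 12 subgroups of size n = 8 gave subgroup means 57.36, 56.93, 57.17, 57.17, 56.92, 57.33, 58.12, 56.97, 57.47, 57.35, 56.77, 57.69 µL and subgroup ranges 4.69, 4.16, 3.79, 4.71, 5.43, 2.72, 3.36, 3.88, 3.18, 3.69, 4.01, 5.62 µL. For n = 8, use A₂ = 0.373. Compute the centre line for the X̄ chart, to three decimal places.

57.271

X̄̄ = (57.36 + 56.93 + 57.17 + 57.17 + 56.92 + 57.33 + 58.12 + 56.97 + 57.47 + 57.35 + 56.77 + 57.69) / 12 = 687.2500 / 12 = 57.2708
CL = X̄̄ = 57.2708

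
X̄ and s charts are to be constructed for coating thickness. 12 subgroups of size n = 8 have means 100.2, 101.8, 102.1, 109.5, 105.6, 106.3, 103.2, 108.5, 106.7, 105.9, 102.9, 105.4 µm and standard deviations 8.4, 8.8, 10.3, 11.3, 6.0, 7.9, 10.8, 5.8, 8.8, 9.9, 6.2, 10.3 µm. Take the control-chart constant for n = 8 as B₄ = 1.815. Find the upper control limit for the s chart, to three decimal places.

s̄ = (8.4 + 8.8 + 10.3 + 11.3 + 6.0 + 7.9 + 10.8 + 5.8 + 8.8 + 9.9 + 6.2 + 10.3) / 12 = 8.7083
UCL_s = B₄·s̄ = 1.815 × 8.7083 = 15.8056

15.806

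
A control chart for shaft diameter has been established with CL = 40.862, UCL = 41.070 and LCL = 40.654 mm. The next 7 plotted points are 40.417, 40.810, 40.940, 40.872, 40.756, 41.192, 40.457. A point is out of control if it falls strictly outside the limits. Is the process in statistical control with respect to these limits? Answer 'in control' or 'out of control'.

out of control

Compare each point to [40.654, 41.070]: sample 1 = 40.417 < LCL; sample 6 = 41.192 > UCL; sample 7 = 40.457 < LCL.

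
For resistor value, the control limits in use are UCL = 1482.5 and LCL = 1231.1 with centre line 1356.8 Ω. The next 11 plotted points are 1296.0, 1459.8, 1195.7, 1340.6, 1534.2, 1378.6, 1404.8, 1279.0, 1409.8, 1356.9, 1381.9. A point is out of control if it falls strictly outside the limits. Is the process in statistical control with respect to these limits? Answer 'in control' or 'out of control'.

Compare each point to [1231.1, 1482.5]: sample 3 = 1195.7 < LCL; sample 5 = 1534.2 > UCL.

out of control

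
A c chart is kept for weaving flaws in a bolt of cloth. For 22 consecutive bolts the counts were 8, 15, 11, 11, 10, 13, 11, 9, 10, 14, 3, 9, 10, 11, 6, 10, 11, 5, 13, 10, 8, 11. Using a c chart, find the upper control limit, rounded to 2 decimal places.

c̄ = (8 + 15 + 11 + 11 + 10 + 13 + 11 + 9 + 10 + 14 + 3 + 9 + 10 + 11 + 6 + 10 + 11 + 5 + 13 + 10 + 8 + 11) / 22 = 219 / 22 = 9.9545
UCL = c̄ + 3√c̄ = 9.9545 + 3 × √9.9545 = 9.9545 + 3 × 3.1551 = 19.4198

19.42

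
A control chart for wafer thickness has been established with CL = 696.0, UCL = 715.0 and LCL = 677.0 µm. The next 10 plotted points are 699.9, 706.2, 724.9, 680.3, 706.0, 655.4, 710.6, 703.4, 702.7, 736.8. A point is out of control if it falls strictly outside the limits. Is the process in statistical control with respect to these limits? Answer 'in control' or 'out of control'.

out of control

Compare each point to [677.0, 715.0]: sample 3 = 724.9 > UCL; sample 6 = 655.4 < LCL; sample 10 = 736.8 > UCL.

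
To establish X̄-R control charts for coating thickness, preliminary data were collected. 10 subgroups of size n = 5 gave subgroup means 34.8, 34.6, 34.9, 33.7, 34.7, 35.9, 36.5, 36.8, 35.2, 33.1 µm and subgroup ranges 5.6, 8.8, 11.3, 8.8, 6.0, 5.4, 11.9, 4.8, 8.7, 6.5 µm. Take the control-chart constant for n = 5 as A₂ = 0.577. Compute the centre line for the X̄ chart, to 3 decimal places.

X̄̄ = (34.8 + 34.6 + 34.9 + 33.7 + 34.7 + 35.9 + 36.5 + 36.8 + 35.2 + 33.1) / 10 = 350.2000 / 10 = 35.0200
CL = X̄̄ = 35.0200

35.020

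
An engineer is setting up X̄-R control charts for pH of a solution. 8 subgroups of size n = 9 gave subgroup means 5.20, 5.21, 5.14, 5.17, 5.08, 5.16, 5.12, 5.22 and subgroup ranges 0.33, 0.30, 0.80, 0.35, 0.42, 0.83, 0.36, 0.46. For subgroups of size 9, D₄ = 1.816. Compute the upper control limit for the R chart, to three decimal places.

0.874

R̄ = (0.33 + 0.30 + 0.80 + 0.35 + 0.42 + 0.83 + 0.36 + 0.46) / 8 = 3.8500 / 8 = 0.4813
UCL_R = D₄·R̄ = 1.816 × 0.4813 = 0.8740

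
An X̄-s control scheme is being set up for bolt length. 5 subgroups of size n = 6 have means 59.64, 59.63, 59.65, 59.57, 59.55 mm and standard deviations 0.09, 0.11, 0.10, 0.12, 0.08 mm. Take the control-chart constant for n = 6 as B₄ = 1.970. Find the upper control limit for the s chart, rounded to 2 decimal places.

s̄ = (0.09 + 0.11 + 0.10 + 0.12 + 0.08) / 5 = 0.1000
UCL_s = B₄·s̄ = 1.970 × 0.1000 = 0.1970

0.20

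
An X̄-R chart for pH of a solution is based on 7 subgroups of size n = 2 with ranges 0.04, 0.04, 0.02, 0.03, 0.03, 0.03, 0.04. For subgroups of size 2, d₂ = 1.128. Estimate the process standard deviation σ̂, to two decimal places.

0.03

R̄ = (0.04 + 0.04 + 0.02 + 0.03 + 0.03 + 0.03 + 0.04) / 7 = 0.0329
σ̂ = R̄ / d₂ = 0.0329 / 1.128 = 0.0291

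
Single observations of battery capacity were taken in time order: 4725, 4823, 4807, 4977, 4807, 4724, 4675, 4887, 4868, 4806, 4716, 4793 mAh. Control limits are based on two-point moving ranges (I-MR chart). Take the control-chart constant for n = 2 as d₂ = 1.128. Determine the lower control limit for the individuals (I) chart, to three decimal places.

X̄ = (4725 + 4823 + 4807 + 4977 + 4807 + 4724 + 4675 + 4887 + 4868 + 4806 + 4716 + 4793) / 12 = 4800.6667
Moving ranges: 98, 16, 170, 170, 83, 49, 212, 19, 62, 90, 77; M̄R̄ = 1046.0000 / 11 = 95.0909
LCL = X̄ − 3·M̄R̄/d₂ = 4800.6667 − 3 × 95.0909 / 1.128 = 4547.7653

4547.765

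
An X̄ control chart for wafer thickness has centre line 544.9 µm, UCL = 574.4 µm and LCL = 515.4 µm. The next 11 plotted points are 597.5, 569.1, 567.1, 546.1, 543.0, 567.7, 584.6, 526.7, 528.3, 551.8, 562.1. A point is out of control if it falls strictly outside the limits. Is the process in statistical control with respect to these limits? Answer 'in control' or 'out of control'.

out of control

Compare each point to [515.4, 574.4]: sample 1 = 597.5 > UCL; sample 7 = 584.6 > UCL.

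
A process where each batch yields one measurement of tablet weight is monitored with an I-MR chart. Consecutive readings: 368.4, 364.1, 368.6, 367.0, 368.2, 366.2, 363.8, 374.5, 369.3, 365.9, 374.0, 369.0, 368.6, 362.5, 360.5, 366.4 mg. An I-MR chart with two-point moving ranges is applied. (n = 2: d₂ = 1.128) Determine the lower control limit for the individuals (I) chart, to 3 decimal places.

356.178

X̄ = (368.4 + 364.1 + 368.6 + 367.0 + 368.2 + 366.2 + 363.8 + 374.5 + 369.3 + 365.9 + 374.0 + 369.0 + 368.6 + 362.5 + 360.5 + 366.4) / 16 = 367.3125
Moving ranges: 4.3, 4.5, 1.6, 1.2, 2.0, 2.4, 10.7, 5.2, 3.4, 8.1, 5.0, 0.4, 6.1, 2.0, 5.9; M̄R̄ = 62.8000 / 15 = 4.1867
LCL = X̄ − 3·M̄R̄/d₂ = 367.3125 − 3 × 4.1867 / 1.128 = 356.1777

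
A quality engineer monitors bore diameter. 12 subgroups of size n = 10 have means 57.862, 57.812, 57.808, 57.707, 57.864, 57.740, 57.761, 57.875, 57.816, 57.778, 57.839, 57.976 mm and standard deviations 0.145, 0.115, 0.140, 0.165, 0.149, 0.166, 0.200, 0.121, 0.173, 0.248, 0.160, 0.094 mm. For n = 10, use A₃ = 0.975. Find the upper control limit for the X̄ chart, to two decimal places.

X̄̄ = (57.862 + 57.812 + 57.808 + 57.707 + 57.864 + 57.740 + 57.761 + 57.875 + 57.816 + 57.778 + 57.839 + 57.976) / 12 = 57.8198
s̄ = (0.145 + 0.115 + 0.140 + 0.165 + 0.149 + 0.166 + 0.200 + 0.121 + 0.173 + 0.248 + 0.160 + 0.094) / 12 = 0.1563
UCL = X̄̄ + A₃·s̄ = 57.8198 + 0.975 × 0.1563 = 57.9723

57.97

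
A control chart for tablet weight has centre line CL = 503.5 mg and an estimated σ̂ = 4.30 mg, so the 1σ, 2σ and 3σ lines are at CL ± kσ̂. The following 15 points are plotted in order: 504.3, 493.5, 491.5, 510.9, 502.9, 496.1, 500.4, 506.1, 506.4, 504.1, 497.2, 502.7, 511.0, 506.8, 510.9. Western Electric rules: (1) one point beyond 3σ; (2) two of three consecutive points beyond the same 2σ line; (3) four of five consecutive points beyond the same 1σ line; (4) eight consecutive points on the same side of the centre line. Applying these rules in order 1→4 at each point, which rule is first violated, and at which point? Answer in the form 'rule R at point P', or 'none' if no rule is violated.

Zone of each point (C = within 1σ̂, B = 1σ̂–2σ̂, A = 2σ̂–3σ̂, * = beyond 3σ̂; sign = side of CL): 1:+C, 2:-A, 3:-A, 4:+B, 5:-C, 6:-B, 7:-C, 8:+C, 9:+C, 10:+C, 11:-B, 12:-C, 13:+B, 14:+C, 15:+B
Rule 2 (two of three consecutive points beyond the same 2σ limit) is satisfied at point 3.

rule 2 at point 3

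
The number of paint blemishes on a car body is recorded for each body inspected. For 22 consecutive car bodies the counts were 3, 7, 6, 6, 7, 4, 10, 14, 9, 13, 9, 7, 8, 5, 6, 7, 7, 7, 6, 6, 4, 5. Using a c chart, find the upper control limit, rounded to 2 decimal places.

c̄ = (3 + 7 + 6 + 6 + 7 + 4 + 10 + 14 + 9 + 13 + 9 + 7 + 8 + 5 + 6 + 7 + 7 + 7 + 6 + 6 + 4 + 5) / 22 = 156 / 22 = 7.0909
UCL = c̄ + 3√c̄ = 7.0909 + 3 × √7.0909 = 7.0909 + 3 × 2.6629 = 15.0795

15.08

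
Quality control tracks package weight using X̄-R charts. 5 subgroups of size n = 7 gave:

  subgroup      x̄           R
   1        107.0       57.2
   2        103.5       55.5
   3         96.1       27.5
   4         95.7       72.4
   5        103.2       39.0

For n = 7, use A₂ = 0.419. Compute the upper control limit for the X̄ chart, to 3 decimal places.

122.184

X̄̄ = (107.0 + 103.5 + 96.1 + 95.7 + 103.2) / 5 = 505.5000 / 5 = 101.1000
R̄ = (57.2 + 55.5 + 27.5 + 72.4 + 39.0) / 5 = 251.6000 / 5 = 50.3200
UCL = X̄̄ + A₂·R̄ = 101.1000 + 0.419 × 50.3200 = 122.1841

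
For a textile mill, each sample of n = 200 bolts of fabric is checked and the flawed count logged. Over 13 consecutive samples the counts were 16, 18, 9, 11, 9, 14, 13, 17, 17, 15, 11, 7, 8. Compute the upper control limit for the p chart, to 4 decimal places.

0.1152

p̄ = Σdᵢ / (k·n) = 165 / (13 × 200) = 0.06346
UCL = p̄ + 3·√(p̄(1−p̄)/n) = 0.06346 + 3 × √(0.06346×0.93654/200) = 0.06346 + 3 × 0.01724 = 0.11518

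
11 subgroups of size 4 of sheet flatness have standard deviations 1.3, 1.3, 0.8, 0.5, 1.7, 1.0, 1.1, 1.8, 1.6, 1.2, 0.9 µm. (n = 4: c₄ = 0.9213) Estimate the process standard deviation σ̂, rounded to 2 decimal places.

1.30

s̄ = (1.3 + 1.3 + 0.8 + 0.5 + 1.7 + 1.0 + 1.1 + 1.8 + 1.6 + 1.2 + 0.9) / 11 = 1.2000
σ̂ = s̄ / c₄ = 1.2000 / 0.9213 = 1.3025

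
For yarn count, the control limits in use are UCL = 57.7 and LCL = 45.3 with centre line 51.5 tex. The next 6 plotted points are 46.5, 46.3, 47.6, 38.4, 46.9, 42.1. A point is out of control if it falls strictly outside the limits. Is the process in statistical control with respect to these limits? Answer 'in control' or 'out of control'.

Compare each point to [45.3, 57.7]: sample 4 = 38.4 < LCL; sample 6 = 42.1 < LCL.

out of control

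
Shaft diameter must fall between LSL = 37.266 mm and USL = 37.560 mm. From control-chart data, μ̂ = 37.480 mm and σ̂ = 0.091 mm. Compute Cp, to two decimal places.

Cp = (USL − LSL) / (6σ̂) = (37.560 − 37.266) / (6 × 0.091) = 0.2940 / 0.5460 = 0.5385

0.54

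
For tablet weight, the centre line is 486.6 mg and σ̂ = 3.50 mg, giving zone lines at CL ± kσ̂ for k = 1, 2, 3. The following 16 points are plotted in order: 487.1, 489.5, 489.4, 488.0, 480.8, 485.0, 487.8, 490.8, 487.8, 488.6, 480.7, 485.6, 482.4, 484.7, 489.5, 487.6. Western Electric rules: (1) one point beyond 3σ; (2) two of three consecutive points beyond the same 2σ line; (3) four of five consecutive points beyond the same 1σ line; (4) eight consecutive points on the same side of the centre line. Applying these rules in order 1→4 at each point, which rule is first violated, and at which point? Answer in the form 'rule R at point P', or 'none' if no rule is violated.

none

Zone of each point (C = within 1σ̂, B = 1σ̂–2σ̂, A = 2σ̂–3σ̂, * = beyond 3σ̂; sign = side of CL): 1:+C, 2:+C, 3:+C, 4:+C, 5:-B, 6:-C, 7:+C, 8:+B, 9:+C, 10:+C, 11:-B, 12:-C, 13:-B, 14:-C, 15:+C, 16:+C
No rule fires across all 16 points.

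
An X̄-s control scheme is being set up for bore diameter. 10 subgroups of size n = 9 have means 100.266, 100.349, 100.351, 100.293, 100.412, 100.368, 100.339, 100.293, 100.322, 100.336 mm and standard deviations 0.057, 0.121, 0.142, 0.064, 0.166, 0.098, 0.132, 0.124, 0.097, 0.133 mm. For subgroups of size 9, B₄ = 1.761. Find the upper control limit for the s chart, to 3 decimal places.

0.200

s̄ = (0.057 + 0.121 + 0.142 + 0.064 + 0.166 + 0.098 + 0.132 + 0.124 + 0.097 + 0.133) / 10 = 0.1134
UCL_s = B₄·s̄ = 1.761 × 0.1134 = 0.1997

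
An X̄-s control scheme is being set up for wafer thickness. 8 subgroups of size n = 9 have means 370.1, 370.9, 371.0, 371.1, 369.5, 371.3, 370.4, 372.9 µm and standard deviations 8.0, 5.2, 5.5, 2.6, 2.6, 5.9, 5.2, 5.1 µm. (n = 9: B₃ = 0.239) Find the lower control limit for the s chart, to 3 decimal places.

1.198

s̄ = (8.0 + 5.2 + 5.5 + 2.6 + 2.6 + 5.9 + 5.2 + 5.1) / 8 = 5.0125
LCL_s = B₃·s̄ = 0.239 × 5.0125 = 1.1980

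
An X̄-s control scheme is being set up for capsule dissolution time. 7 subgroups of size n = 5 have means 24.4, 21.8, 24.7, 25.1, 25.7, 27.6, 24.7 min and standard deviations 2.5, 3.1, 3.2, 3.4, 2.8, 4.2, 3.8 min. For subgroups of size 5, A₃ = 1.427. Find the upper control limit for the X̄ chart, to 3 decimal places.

X̄̄ = (24.4 + 21.8 + 24.7 + 25.1 + 25.7 + 27.6 + 24.7) / 7 = 24.8571
s̄ = (2.5 + 3.1 + 3.2 + 3.4 + 2.8 + 4.2 + 3.8) / 7 = 3.2857
UCL = X̄̄ + A₃·s̄ = 24.8571 + 1.427 × 3.2857 = 29.5459

29.546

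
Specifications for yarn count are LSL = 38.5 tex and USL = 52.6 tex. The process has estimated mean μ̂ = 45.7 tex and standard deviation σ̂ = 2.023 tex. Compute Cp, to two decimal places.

1.16

Cp = (USL − LSL) / (6σ̂) = (52.6 − 38.5) / (6 × 2.023) = 14.1000 / 12.1380 = 1.1616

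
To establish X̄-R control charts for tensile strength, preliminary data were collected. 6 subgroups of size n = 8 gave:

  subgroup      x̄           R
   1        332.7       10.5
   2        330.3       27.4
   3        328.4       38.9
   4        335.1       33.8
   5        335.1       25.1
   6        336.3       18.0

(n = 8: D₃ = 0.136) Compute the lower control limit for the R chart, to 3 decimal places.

R̄ = (10.5 + 27.4 + 38.9 + 33.8 + 25.1 + 18.0) / 6 = 153.7000 / 6 = 25.6167
LCL_R = D₃·R̄ = 0.136 × 25.6167 = 3.4839

3.484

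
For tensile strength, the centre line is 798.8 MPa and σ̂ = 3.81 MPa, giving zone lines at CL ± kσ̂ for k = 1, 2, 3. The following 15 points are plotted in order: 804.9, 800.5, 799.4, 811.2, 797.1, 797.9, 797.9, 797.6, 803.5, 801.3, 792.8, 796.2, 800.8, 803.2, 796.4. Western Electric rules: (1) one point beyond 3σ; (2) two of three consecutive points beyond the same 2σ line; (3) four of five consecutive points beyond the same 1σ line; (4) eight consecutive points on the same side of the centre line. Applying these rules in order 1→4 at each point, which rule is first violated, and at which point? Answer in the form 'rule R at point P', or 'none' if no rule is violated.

Zone of each point (C = within 1σ̂, B = 1σ̂–2σ̂, A = 2σ̂–3σ̂, * = beyond 3σ̂; sign = side of CL): 1:+B, 2:+C, 3:+C, 4:+*, 5:-C, 6:-C, 7:-C, 8:-C, 9:+B, 10:+C, 11:-B, 12:-C, 13:+C, 14:+B, 15:-C
Rule 1 (one point beyond the 3σ limits) is satisfied at point 4.

rule 1 at point 4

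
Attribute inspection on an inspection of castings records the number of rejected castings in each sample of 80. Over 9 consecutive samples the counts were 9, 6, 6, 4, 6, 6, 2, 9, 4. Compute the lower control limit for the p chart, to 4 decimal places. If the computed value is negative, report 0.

p̄ = Σdᵢ / (k·n) = 52 / (9 × 80) = 0.07222
LCL = p̄ − 3·√(p̄(1−p̄)/n) = 0.07222 − 3 × 0.02894 = -0.01460 → 0 (negative, so LCL = 0)

0.0000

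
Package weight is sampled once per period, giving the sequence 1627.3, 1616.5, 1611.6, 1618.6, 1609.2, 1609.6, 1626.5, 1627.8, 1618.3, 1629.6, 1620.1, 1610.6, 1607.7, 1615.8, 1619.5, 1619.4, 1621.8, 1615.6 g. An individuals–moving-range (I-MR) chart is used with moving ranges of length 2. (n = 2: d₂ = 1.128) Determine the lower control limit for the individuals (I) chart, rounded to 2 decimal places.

1600.26

X̄ = (1627.3 + 1616.5 + 1611.6 + 1618.6 + 1609.2 + 1609.6 + 1626.5 + 1627.8 + 1618.3 + 1629.6 + 1620.1 + 1610.6 + 1607.7 + 1615.8 + 1619.5 + 1619.4 + 1621.8 + 1615.6) / 18 = 1618.0833
Moving ranges: 10.8, 4.9, 7.0, 9.4, 0.4, 16.9, 1.3, 9.5, 11.3, 9.5, 9.5, 2.9, 8.1, 3.7, 0.1, 2.4, 6.2; M̄R̄ = 113.9000 / 17 = 6.7000
LCL = X̄ − 3·M̄R̄/d₂ = 1618.0833 − 3 × 6.7000 / 1.128 = 1600.2642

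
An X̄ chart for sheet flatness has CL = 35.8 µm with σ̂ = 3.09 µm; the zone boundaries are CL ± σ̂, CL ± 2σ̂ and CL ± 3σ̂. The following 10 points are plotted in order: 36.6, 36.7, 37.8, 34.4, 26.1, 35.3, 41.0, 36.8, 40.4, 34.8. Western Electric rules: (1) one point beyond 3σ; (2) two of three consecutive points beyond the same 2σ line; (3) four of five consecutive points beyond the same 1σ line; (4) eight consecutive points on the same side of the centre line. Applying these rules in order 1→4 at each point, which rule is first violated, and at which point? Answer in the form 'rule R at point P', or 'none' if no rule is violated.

rule 1 at point 5

Zone of each point (C = within 1σ̂, B = 1σ̂–2σ̂, A = 2σ̂–3σ̂, * = beyond 3σ̂; sign = side of CL): 1:+C, 2:+C, 3:+C, 4:-C, 5:-*, 6:-C, 7:+B, 8:+C, 9:+B, 10:-C
Rule 1 (one point beyond the 3σ limits) is satisfied at point 5.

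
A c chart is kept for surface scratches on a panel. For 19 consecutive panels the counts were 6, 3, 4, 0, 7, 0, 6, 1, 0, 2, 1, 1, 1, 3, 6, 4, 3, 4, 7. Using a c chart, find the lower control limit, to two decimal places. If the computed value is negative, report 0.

c̄ = (6 + 3 + 4 + 0 + 7 + 0 + 6 + 1 + 0 + 2 + 1 + 1 + 1 + 3 + 6 + 4 + 3 + 4 + 7) / 19 = 59 / 19 = 3.1053
LCL = c̄ − 3√c̄ = 3.1053 − 3 × 1.7622 = -2.1813 → 0 (cannot be negative)

0.00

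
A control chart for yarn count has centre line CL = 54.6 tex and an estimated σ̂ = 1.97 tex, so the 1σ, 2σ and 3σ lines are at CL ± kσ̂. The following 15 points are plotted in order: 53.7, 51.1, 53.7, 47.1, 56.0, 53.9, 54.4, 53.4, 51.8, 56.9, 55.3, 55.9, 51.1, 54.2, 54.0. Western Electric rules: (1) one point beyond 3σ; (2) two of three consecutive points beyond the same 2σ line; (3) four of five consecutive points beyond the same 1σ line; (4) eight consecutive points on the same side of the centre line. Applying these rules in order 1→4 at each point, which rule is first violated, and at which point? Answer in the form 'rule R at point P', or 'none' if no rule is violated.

rule 1 at point 4

Zone of each point (C = within 1σ̂, B = 1σ̂–2σ̂, A = 2σ̂–3σ̂, * = beyond 3σ̂; sign = side of CL): 1:-C, 2:-B, 3:-C, 4:-*, 5:+C, 6:-C, 7:-C, 8:-C, 9:-B, 10:+B, 11:+C, 12:+C, 13:-B, 14:-C, 15:-C
Rule 1 (one point beyond the 3σ limits) is satisfied at point 4.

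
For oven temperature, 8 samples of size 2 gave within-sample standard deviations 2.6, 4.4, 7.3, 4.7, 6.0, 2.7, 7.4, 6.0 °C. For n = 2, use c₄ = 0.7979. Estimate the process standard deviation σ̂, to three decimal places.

s̄ = (2.6 + 4.4 + 7.3 + 4.7 + 6.0 + 2.7 + 7.4 + 6.0) / 8 = 5.1375
σ̂ = s̄ / c₄ = 5.1375 / 0.7979 = 6.4388

6.439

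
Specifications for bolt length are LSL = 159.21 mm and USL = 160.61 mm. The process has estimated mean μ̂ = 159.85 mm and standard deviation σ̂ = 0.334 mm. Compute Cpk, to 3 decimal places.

0.639

Cpu = (USL − μ̂) / (3σ̂) = (160.61 − 159.85) / (3 × 0.334) = 0.7585; Cpl = (μ̂ − LSL) / (3σ̂) = (159.85 − 159.21) / (3 × 0.334) = 0.6387; Cpk = min(Cpu, Cpl) = 0.6387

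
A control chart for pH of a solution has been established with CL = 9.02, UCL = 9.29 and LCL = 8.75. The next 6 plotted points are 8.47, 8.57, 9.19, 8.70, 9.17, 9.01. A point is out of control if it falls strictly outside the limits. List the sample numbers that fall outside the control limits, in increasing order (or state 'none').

1, 2, 4

Compare each point to [8.75, 9.29]: sample 1 = 8.47 < LCL; sample 2 = 8.57 < LCL; sample 4 = 8.70 < LCL.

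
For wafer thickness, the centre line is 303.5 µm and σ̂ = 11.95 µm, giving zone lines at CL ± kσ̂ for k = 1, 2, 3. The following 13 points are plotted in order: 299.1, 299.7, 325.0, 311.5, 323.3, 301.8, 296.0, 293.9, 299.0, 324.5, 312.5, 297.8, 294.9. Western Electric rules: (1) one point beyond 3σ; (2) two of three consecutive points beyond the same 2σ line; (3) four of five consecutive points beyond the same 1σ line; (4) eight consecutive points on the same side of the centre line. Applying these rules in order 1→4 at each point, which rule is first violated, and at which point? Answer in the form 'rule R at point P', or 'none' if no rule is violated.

none

Zone of each point (C = within 1σ̂, B = 1σ̂–2σ̂, A = 2σ̂–3σ̂, * = beyond 3σ̂; sign = side of CL): 1:-C, 2:-C, 3:+B, 4:+C, 5:+B, 6:-C, 7:-C, 8:-C, 9:-C, 10:+B, 11:+C, 12:-C, 13:-C
No rule fires across all 13 points.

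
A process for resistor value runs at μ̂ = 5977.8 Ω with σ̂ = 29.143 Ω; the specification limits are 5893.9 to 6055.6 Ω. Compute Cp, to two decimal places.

Cp = (USL − LSL) / (6σ̂) = (6055.6 − 5893.9) / (6 × 29.143) = 161.7000 / 174.8580 = 0.9248

0.92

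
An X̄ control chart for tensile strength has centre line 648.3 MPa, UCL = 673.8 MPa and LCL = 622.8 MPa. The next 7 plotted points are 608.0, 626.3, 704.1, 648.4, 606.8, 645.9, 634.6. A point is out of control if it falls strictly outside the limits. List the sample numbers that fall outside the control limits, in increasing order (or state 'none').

1, 3, 5

Compare each point to [622.8, 673.8]: sample 1 = 608.0 < LCL; sample 3 = 704.1 > UCL; sample 5 = 606.8 < LCL.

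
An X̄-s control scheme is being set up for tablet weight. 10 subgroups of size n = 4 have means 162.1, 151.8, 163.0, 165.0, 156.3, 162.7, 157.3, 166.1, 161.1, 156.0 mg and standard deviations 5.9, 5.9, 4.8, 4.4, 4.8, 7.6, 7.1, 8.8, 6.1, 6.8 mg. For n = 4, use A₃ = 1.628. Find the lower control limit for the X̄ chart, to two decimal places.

X̄̄ = (162.1 + 151.8 + 163.0 + 165.0 + 156.3 + 162.7 + 157.3 + 166.1 + 161.1 + 156.0) / 10 = 160.1400
s̄ = (5.9 + 5.9 + 4.8 + 4.4 + 4.8 + 7.6 + 7.1 + 8.8 + 6.1 + 6.8) / 10 = 6.2200
LCL = X̄̄ − A₃·s̄ = 160.1400 − 1.628 × 6.2200 = 150.0138

150.01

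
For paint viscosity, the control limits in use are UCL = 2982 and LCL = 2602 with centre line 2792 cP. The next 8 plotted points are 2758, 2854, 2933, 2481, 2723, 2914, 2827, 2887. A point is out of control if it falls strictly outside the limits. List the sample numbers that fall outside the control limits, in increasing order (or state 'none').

4

Compare each point to [2602, 2982]: sample 4 = 2481 < LCL.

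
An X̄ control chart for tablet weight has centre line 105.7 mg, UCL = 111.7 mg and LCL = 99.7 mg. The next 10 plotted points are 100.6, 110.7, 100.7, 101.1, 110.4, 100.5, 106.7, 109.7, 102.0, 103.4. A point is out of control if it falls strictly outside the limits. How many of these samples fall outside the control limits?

0

All 10 points lie within [99.7, 111.7].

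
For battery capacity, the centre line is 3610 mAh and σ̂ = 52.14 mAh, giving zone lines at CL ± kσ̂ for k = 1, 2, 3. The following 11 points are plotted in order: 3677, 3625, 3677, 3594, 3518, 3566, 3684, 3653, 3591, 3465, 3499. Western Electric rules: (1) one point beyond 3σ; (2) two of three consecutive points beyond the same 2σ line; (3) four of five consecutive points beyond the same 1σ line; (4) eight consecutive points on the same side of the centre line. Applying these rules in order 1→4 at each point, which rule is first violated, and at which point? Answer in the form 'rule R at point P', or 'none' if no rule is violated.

rule 2 at point 11

Zone of each point (C = within 1σ̂, B = 1σ̂–2σ̂, A = 2σ̂–3σ̂, * = beyond 3σ̂; sign = side of CL): 1:+B, 2:+C, 3:+B, 4:-C, 5:-B, 6:-C, 7:+B, 8:+C, 9:-C, 10:-A, 11:-A
Rule 2 (two of three consecutive points beyond the same 2σ limit) is satisfied at point 11.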